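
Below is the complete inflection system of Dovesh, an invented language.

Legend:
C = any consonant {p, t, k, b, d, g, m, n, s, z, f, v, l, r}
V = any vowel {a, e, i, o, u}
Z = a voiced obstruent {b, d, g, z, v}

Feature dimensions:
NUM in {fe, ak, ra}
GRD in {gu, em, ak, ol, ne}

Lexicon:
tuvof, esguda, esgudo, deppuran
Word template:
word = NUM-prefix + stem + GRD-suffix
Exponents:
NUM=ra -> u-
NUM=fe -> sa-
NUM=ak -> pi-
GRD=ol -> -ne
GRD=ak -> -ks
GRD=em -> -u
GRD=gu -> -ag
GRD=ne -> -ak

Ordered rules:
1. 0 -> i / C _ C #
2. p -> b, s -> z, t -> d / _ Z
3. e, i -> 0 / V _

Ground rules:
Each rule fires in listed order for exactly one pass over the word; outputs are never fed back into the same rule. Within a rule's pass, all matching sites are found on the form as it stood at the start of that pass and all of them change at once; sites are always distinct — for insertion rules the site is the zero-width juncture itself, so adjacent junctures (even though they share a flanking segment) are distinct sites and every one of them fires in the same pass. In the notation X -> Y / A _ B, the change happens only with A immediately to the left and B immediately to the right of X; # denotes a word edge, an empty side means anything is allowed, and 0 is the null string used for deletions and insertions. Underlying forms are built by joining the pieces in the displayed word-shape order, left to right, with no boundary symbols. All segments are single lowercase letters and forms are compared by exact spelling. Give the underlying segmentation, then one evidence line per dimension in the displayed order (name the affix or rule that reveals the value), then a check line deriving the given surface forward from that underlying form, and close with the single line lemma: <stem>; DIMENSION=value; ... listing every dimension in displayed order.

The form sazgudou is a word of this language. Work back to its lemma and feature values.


underlying: sa-esgudo-u
NUM=fe - signalled by the affix sa-
GRD=em - signalled by the affix -u
check: saesgudou -> saesgudou -> saezgudou -> sazgudou
lemma: esgudo; NUM=fe; GRD=em


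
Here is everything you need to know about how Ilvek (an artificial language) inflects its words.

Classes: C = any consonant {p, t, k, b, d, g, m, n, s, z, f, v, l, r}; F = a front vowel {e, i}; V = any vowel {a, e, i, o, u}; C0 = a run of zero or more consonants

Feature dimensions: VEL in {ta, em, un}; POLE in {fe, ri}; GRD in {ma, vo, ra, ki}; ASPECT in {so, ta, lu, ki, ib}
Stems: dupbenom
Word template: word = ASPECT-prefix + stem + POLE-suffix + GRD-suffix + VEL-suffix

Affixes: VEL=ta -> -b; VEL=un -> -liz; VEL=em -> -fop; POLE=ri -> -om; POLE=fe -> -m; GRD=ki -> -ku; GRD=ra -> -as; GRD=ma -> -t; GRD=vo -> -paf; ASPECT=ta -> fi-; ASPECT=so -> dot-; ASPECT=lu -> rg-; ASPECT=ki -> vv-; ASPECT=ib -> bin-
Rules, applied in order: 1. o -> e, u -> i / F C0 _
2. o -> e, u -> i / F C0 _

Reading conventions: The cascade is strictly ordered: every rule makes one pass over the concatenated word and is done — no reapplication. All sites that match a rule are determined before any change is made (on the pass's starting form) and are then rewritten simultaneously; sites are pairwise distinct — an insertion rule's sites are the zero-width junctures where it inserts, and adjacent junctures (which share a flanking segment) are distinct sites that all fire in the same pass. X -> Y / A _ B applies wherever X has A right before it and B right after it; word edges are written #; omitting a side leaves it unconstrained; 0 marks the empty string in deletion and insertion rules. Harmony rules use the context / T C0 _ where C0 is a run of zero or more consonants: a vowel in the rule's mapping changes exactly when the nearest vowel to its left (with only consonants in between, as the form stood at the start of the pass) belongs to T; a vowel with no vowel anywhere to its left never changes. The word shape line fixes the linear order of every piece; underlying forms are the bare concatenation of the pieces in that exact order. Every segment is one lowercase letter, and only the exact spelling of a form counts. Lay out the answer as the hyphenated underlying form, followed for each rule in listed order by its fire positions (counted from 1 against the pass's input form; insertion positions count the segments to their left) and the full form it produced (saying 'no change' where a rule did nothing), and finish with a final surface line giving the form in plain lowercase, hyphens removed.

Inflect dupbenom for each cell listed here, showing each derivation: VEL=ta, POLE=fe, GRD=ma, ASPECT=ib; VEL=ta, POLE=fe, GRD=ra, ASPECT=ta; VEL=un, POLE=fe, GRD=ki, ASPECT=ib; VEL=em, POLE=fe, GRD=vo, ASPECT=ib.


cell VEL=ta, POLE=fe, GRD=ma, ASPECT=ib:
underlying: bin-dupbenom-m-t-b
1. o -> e, u -> i / F C0 _: fires at position(s) 5, 10: bindipbenemmtb
2. o -> e, u -> i / F C0 _: no change
surface: bindipbenemmtb

cell VEL=ta, POLE=fe, GRD=ra, ASPECT=ta:
underlying: fi-dupbenom-m-as-b
1. o -> e, u -> i / F C0 _: fires at position(s) 4, 9: fidipbenemmasb
2. o -> e, u -> i / F C0 _: no change
surface: fidipbenemmasb

cell VEL=un, POLE=fe, GRD=ki, ASPECT=ib:
underlying: bin-dupbenom-m-ku-liz
1. o -> e, u -> i / F C0 _: fires at position(s) 5, 10: bindipbenemmkuliz
2. o -> e, u -> i / F C0 _: fires at position(s) 14: bindipbenemmkiliz
surface: bindipbenemmkiliz

cell VEL=em, POLE=fe, GRD=vo, ASPECT=ib:
underlying: bin-dupbenom-m-paf-fop
1. o -> e, u -> i / F C0 _: fires at position(s) 5, 10: bindipbenemmpaffop
2. o -> e, u -> i / F C0 _: no change
surface: bindipbenemmpaffop


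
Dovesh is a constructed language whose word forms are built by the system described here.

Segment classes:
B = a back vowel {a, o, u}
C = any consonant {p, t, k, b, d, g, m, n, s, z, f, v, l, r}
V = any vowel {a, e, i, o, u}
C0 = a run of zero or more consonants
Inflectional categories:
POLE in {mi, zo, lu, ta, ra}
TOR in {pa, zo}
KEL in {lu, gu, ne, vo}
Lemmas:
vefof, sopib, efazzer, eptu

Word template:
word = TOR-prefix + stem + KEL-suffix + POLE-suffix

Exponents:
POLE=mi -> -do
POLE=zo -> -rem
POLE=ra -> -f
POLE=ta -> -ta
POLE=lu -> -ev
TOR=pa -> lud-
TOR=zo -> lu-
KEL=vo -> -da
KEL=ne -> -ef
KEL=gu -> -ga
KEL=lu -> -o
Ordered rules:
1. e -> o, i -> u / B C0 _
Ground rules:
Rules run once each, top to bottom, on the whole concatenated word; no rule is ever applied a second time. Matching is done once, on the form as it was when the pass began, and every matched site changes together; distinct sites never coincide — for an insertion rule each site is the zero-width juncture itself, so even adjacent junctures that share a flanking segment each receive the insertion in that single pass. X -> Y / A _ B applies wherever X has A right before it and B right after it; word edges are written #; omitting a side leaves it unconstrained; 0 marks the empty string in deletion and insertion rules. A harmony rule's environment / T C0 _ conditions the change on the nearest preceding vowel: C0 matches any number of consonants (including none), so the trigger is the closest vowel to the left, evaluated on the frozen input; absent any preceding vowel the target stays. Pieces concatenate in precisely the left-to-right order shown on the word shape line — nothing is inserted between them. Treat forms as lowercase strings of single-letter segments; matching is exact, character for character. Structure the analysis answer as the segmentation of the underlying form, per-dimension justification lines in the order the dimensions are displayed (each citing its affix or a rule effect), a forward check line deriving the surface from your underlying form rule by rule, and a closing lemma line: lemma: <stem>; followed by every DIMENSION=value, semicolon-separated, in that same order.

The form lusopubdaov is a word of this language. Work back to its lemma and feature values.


underlying: lu-sopib-da-ev
POLE=lu - signalled by the affix -ev
TOR=zo - signalled by the affix lu-
KEL=vo - signalled by the affix -da
check: lusopibdaev -> lusopubdaov
lemma: sopib; POLE=lu; TOR=zo; KEL=vo


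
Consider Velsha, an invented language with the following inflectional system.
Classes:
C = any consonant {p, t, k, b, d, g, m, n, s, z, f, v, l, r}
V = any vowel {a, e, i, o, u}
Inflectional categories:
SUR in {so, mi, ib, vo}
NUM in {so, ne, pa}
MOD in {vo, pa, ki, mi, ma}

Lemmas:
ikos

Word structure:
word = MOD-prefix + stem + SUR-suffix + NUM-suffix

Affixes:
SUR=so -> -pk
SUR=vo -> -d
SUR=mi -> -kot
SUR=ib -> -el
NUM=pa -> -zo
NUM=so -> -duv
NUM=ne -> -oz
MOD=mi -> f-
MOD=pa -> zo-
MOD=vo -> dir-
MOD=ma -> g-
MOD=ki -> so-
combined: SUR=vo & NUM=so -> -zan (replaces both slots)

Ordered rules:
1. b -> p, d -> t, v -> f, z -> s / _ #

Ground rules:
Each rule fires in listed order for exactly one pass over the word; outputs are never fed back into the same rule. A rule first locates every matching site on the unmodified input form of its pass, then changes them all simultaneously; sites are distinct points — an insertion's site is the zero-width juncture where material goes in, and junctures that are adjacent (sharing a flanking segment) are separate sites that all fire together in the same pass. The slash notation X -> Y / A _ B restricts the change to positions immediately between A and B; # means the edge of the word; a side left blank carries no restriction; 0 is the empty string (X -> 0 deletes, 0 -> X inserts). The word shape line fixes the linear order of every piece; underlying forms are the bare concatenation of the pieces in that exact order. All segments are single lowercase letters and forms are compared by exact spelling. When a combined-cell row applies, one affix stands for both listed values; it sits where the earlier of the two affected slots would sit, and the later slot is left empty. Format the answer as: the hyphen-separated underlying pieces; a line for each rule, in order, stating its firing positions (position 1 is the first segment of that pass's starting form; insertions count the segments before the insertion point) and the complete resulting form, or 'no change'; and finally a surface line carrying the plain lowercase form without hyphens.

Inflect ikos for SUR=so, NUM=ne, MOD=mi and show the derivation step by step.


underlying: f-ikos-pk-oz
1. b -> p, d -> t, v -> f, z -> s / _ #: fires at position(s) 9: fikospkos
surface: fikospkos


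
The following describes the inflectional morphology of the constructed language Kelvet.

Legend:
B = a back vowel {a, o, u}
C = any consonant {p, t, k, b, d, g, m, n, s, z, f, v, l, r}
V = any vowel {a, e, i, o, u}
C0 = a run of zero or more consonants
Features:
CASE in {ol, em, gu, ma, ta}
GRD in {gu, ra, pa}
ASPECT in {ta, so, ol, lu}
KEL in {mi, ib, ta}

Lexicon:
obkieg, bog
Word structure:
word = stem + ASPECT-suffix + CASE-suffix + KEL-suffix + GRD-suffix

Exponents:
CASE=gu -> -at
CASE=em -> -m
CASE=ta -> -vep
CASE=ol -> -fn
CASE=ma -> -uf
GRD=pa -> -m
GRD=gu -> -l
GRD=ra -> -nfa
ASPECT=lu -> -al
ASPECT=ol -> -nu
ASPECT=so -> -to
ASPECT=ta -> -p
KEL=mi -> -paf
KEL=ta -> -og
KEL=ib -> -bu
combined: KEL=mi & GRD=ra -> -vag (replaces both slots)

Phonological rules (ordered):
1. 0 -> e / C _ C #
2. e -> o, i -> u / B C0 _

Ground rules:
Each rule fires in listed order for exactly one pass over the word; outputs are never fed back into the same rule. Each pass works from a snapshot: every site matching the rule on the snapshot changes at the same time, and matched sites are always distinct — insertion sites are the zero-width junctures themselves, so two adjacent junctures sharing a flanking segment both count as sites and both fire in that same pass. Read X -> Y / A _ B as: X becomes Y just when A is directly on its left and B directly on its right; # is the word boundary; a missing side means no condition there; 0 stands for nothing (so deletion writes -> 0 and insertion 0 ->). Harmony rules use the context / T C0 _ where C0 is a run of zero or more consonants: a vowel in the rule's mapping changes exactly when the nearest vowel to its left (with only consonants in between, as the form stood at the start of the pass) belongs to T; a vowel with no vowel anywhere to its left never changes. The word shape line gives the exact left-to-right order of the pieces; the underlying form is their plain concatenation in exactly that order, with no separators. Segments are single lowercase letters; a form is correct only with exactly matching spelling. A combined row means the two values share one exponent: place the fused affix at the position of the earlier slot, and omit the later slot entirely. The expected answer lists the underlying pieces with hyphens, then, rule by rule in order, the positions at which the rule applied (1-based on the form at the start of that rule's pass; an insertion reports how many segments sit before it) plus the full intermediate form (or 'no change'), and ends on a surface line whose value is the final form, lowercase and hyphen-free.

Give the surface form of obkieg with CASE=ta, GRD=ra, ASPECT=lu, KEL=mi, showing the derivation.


underlying: obkieg-al-vep-vag
1. 0 -> e / C _ C #: no change
2. e -> o, i -> u / B C0 _: fires at position(s) 4, 10: obkuegalvopvag
surface: obkuegalvopvag


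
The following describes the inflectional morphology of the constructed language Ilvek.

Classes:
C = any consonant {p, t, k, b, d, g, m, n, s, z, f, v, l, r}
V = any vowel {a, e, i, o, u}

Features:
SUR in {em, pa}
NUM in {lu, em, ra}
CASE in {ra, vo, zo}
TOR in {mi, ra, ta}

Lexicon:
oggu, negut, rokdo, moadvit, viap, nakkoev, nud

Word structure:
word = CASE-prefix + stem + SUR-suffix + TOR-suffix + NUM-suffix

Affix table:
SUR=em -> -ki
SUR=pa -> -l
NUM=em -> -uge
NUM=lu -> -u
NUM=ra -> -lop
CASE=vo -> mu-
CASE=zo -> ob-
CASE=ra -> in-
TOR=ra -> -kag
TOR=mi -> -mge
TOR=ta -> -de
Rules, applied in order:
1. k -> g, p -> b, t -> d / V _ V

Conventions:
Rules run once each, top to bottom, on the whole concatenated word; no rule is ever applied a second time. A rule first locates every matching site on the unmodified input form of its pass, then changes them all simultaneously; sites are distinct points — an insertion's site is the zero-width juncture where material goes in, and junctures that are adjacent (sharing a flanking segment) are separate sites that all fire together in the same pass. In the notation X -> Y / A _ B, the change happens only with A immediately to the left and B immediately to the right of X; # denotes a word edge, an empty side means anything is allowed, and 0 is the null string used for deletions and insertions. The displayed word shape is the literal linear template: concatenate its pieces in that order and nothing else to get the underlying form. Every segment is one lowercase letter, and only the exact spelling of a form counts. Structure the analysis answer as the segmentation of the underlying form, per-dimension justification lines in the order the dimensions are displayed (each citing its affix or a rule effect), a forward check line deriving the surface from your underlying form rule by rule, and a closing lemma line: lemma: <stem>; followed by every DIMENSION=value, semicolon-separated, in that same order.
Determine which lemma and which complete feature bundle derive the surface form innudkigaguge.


underlying: in-nud-ki-kag-uge
SUR=em - signalled by the affix -ki
NUM=em - signalled by the affix -uge
CASE=ra - signalled by the affix in-
TOR=ra - signalled by the affix -kag
check: innudkikaguge -> innudkigaguge
lemma: nud; SUR=em; NUM=em; CASE=ra; TOR=ra


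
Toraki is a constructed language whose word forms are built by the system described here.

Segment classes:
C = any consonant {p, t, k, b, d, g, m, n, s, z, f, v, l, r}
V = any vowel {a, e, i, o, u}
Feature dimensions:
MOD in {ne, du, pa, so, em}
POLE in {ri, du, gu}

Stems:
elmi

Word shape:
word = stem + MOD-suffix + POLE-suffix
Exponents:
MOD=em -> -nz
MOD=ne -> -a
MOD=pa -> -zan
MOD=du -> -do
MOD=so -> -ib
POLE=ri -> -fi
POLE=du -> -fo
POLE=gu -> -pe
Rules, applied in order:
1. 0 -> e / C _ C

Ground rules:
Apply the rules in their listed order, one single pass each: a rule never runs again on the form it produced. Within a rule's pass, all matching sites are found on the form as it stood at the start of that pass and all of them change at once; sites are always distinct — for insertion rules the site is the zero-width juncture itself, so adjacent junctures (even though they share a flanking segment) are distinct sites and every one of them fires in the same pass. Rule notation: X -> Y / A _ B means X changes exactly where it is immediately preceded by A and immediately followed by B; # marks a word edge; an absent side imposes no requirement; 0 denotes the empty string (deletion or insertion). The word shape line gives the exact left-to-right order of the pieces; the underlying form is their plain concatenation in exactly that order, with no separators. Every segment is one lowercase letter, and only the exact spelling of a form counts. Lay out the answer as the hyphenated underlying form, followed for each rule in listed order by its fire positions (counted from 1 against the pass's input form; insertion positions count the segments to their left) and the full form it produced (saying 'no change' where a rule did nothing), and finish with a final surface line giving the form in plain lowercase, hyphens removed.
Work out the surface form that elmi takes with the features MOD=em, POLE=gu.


underlying: elmi-nz-pe
1. 0 -> e / C _ C: inserts after position(s) 2, 5, 6: eleminezepe
surface: eleminezepe


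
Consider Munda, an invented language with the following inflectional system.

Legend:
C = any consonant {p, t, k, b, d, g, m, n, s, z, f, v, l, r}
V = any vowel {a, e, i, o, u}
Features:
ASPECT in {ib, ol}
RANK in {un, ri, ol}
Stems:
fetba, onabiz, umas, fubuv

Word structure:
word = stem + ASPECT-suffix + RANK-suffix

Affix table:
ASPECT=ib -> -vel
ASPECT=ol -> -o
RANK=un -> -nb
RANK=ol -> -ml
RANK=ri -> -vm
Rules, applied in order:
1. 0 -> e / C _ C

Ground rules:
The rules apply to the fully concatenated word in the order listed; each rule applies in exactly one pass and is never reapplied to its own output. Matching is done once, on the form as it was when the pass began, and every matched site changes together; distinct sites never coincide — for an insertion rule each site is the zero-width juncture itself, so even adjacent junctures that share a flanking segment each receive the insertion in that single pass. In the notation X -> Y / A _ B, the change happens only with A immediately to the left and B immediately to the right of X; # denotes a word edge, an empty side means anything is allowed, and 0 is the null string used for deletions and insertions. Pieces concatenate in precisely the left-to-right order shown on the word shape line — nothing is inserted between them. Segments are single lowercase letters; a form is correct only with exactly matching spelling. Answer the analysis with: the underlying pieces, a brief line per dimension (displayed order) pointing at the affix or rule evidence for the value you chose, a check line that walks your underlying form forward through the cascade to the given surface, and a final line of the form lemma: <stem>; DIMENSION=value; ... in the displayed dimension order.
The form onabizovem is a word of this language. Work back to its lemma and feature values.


underlying: onabiz-o-vm
ASPECT=ol - signalled by the affix -o
RANK=ri - signalled by the affix -vm
check: onabizovm -> onabizovem
lemma: onabiz; ASPECT=ol; RANK=ri


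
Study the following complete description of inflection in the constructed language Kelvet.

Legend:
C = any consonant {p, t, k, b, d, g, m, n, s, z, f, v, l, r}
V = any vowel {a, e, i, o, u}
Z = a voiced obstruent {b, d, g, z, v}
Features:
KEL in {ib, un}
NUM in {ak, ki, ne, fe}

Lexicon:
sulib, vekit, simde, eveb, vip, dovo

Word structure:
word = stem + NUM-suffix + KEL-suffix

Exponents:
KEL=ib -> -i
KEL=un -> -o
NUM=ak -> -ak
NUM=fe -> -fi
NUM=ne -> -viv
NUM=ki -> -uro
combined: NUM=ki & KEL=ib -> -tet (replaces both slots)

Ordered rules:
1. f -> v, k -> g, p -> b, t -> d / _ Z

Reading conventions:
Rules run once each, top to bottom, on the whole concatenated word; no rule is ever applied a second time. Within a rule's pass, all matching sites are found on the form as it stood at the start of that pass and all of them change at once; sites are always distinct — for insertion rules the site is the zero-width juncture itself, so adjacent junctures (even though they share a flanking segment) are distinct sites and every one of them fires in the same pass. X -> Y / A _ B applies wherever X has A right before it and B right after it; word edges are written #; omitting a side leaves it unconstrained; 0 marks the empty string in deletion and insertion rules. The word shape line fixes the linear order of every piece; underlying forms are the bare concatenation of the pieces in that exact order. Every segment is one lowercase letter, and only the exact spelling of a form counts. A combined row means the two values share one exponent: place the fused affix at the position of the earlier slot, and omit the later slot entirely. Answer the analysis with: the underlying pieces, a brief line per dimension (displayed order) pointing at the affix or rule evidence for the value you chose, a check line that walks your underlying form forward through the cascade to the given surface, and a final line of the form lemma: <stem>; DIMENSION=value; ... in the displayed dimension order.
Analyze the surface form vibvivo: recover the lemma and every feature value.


underlying: vip-viv-o
KEL=un - signalled by the affix -o
NUM=ne - signalled by the affix -viv
check: vipvivo -> vibvivo
lemma: vip; KEL=un; NUM=ne


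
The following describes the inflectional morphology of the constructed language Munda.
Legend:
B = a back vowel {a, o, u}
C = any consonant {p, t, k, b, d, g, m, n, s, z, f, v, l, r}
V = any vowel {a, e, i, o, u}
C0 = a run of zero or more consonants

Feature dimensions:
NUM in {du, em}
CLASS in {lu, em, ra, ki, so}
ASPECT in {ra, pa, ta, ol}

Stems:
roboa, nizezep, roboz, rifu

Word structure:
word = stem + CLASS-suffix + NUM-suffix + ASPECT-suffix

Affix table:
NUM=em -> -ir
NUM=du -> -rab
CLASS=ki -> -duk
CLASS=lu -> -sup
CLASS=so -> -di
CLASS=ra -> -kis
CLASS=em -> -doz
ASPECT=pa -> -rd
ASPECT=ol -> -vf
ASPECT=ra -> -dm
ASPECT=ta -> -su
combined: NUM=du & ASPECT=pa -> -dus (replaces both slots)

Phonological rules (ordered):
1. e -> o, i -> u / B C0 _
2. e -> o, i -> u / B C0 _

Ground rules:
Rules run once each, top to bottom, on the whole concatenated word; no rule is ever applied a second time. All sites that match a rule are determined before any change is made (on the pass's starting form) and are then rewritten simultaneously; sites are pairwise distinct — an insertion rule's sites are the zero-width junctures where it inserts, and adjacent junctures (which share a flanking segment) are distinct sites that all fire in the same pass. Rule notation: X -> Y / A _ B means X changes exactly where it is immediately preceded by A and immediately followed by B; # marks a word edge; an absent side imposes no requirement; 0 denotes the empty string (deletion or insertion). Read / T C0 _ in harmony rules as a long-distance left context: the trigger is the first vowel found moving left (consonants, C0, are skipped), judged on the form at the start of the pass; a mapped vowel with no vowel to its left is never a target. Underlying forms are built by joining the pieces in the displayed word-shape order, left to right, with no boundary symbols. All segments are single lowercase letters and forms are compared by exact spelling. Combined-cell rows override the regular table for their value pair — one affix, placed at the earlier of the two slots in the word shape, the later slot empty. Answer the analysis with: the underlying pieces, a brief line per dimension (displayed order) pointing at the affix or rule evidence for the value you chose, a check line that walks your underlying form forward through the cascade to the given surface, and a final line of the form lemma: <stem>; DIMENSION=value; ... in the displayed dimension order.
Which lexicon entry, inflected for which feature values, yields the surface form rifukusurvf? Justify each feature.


underlying: rifu-kis-ir-vf
NUM=em - signalled by the affix -ir
CLASS=ra - signalled by the affix -kis
ASPECT=ol - signalled by the affix -vf
check: rifukisirvf -> rifukusirvf -> rifukusurvf
lemma: rifu; NUM=em; CLASS=ra; ASPECT=ol


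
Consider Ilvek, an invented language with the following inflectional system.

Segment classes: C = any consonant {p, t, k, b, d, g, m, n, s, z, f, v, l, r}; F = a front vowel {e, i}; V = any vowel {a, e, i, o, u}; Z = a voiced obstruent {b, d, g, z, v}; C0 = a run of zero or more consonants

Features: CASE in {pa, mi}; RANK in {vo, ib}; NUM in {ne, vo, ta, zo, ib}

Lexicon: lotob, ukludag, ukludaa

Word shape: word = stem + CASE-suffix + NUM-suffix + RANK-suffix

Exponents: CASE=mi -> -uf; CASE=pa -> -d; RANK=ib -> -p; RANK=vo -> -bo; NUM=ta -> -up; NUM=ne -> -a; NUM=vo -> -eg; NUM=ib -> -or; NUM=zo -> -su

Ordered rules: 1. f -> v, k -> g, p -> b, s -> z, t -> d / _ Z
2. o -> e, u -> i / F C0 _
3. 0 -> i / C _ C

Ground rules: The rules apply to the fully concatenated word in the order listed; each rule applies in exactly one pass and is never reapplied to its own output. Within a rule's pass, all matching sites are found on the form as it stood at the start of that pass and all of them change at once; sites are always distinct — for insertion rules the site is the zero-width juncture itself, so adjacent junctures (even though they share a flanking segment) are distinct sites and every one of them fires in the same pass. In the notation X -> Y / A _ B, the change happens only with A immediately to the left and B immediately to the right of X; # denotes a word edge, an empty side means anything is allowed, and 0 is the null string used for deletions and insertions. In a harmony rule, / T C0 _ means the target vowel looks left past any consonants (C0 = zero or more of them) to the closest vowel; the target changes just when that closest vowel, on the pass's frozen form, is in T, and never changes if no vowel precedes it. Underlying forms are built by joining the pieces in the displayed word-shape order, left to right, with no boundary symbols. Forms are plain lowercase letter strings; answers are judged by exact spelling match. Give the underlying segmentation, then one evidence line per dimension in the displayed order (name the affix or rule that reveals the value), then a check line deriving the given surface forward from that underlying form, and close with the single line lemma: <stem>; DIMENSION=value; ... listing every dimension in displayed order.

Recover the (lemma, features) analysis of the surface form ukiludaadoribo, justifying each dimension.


underlying: ukludaa-d-or-bo
CASE=pa - signalled by the affix -d
RANK=vo - signalled by the affix -bo
NUM=ib - signalled by the affix -or
check: ukludaadorbo -> ukludaadorbo -> ukludaadorbo -> ukiludaadoribo
lemma: ukludaa; CASE=pa; RANK=vo; NUM=ib


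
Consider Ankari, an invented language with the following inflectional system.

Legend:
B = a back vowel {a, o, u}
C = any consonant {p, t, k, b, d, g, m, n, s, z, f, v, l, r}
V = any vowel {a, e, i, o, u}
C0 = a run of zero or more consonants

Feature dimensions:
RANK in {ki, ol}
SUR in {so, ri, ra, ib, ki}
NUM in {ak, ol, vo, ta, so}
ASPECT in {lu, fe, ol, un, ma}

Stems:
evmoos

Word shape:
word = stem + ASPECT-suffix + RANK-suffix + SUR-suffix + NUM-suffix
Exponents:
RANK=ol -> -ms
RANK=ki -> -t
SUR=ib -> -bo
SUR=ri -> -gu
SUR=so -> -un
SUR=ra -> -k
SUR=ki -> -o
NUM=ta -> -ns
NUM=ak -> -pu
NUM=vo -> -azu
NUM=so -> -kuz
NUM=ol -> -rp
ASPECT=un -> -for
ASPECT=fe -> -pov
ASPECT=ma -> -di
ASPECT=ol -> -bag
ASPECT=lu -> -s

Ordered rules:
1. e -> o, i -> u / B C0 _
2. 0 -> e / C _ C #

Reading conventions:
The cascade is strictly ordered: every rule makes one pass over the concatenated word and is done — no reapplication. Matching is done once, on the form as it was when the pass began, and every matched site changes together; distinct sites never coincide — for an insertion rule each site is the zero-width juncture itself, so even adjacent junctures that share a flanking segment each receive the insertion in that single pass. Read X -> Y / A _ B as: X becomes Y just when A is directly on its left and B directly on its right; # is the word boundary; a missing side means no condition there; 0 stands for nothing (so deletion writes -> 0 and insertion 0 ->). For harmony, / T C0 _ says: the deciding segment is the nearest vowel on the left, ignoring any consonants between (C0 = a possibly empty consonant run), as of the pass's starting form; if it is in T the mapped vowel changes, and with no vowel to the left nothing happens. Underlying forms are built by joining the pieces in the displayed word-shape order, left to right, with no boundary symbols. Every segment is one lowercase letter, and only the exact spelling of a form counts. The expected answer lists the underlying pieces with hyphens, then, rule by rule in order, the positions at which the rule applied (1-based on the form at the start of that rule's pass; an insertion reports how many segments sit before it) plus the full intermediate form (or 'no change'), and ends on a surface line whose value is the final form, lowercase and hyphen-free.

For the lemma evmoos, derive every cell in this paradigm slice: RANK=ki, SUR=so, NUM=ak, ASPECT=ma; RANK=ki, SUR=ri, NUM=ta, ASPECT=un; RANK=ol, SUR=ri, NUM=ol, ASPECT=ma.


cell RANK=ki, SUR=so, NUM=ak, ASPECT=ma:
underlying: evmoos-di-t-un-pu
1. e -> o, i -> u / B C0 _: fires at position(s) 8: evmoosdutunpu
2. 0 -> e / C _ C #: no change
surface: evmoosdutunpu

cell RANK=ki, SUR=ri, NUM=ta, ASPECT=un:
underlying: evmoos-for-t-gu-ns
1. e -> o, i -> u / B C0 _: no change
2. 0 -> e / C _ C #: inserts after position(s) 13: evmoosfortgunes
surface: evmoosfortgunes

cell RANK=ol, SUR=ri, NUM=ol, ASPECT=ma:
underlying: evmoos-di-ms-gu-rp
1. e -> o, i -> u / B C0 _: fires at position(s) 8: evmoosdumsgurp
2. 0 -> e / C _ C #: inserts after position(s) 13: evmoosdumsgurep
surface: evmoosdumsgurep


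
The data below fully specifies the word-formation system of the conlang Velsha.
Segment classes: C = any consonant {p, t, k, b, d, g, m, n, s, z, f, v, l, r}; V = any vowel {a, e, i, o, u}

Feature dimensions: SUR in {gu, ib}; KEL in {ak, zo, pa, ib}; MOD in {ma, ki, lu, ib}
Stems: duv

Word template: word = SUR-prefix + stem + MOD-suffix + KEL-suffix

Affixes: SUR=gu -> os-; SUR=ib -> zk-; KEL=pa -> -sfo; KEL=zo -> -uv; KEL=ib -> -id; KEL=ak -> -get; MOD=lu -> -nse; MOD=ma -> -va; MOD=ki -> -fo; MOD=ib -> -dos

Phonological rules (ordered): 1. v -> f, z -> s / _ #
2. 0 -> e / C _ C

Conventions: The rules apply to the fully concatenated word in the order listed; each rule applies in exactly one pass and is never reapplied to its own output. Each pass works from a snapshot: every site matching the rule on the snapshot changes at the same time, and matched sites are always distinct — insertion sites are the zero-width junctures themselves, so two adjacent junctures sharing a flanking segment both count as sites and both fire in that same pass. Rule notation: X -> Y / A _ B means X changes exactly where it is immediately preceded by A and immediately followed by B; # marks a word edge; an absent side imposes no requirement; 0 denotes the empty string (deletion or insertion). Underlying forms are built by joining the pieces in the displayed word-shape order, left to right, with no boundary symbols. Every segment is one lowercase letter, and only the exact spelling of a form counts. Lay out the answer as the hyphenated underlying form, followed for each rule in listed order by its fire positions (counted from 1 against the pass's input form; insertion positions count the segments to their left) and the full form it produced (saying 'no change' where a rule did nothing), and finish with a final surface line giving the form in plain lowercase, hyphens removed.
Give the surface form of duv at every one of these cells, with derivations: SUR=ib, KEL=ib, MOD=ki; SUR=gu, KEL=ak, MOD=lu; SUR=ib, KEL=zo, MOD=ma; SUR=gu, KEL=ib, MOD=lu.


cell SUR=ib, KEL=ib, MOD=ki:
underlying: zk-duv-fo-id
1. v -> f, z -> s / _ #: no change
2. 0 -> e / C _ C: inserts after position(s) 1, 2, 5: zekeduvefoid
surface: zekeduvefoid

cell SUR=gu, KEL=ak, MOD=lu:
underlying: os-duv-nse-get
1. v -> f, z -> s / _ #: no change
2. 0 -> e / C _ C: inserts after position(s) 2, 5, 6: oseduveneseget
surface: oseduveneseget

cell SUR=ib, KEL=zo, MOD=ma:
underlying: zk-duv-va-uv
1. v -> f, z -> s / _ #: fires at position(s) 9: zkduvvauf
2. 0 -> e / C _ C: inserts after position(s) 1, 2, 5: zekeduvevauf
surface: zekeduvevauf

cell SUR=gu, KEL=ib, MOD=lu:
underlying: os-duv-nse-id
1. v -> f, z -> s / _ #: no change
2. 0 -> e / C _ C: inserts after position(s) 2, 5, 6: oseduveneseid
surface: oseduveneseid


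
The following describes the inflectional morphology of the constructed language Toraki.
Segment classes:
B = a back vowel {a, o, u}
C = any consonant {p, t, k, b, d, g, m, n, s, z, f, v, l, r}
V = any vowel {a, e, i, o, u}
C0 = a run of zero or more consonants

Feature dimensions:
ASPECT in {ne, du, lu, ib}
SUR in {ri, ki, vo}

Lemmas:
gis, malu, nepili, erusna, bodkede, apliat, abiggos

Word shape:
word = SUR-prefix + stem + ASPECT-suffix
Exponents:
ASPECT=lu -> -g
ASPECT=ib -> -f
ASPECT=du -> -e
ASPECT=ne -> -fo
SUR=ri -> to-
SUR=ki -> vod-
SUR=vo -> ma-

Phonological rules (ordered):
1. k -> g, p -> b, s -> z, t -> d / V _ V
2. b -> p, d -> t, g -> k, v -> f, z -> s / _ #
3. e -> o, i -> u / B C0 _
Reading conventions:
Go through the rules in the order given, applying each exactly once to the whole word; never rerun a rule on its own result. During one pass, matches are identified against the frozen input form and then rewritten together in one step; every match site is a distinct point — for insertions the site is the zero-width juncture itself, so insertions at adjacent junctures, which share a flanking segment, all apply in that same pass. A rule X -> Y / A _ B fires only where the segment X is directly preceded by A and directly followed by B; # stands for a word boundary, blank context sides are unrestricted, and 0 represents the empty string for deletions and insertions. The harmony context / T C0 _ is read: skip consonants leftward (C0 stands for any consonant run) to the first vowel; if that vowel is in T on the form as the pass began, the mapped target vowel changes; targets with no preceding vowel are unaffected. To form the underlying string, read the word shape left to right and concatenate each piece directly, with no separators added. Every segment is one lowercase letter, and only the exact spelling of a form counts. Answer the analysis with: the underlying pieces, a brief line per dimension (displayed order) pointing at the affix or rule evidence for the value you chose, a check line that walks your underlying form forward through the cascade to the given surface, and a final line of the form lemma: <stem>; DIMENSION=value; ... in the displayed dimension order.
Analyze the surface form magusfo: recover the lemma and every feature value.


underlying: ma-gis-fo
ASPECT=ne - signalled by the affix -fo
SUR=vo - signalled by the affix ma-
check: magisfo -> magisfo -> magisfo -> magusfo
lemma: gis; ASPECT=ne; SUR=vo


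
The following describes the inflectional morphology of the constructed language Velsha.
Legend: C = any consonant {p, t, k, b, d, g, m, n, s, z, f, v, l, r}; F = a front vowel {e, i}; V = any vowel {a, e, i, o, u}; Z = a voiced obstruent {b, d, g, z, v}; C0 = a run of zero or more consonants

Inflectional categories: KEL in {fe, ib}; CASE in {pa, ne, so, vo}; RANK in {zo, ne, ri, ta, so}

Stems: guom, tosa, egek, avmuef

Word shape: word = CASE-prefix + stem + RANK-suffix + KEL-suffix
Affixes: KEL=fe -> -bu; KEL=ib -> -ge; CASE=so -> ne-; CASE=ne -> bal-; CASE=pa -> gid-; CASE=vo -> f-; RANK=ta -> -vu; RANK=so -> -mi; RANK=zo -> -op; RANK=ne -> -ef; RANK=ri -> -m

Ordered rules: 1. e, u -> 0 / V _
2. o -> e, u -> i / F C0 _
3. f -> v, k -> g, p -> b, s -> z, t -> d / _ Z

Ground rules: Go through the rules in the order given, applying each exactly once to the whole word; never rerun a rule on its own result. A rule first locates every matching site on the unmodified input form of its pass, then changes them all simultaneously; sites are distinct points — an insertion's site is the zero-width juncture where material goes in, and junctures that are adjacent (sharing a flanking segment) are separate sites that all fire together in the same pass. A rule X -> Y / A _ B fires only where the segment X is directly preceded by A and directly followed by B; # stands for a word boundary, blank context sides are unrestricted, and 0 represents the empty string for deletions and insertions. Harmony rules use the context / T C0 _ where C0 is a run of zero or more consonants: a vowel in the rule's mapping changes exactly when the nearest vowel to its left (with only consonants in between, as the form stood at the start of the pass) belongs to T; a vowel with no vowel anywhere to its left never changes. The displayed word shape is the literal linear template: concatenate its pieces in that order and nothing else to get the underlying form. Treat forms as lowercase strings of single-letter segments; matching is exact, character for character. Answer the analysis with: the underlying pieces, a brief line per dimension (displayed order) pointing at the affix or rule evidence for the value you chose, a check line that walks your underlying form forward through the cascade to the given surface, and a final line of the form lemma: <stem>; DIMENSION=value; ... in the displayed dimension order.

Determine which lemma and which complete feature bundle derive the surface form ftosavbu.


underlying: f-tosa-ef-bu
KEL=fe - signalled by the affix -bu
CASE=vo - signalled by the affix f-
RANK=ne - signalled by the affix -ef
check: ftosaefbu -> ftosafbu -> ftosafbu -> ftosavbu
lemma: tosa; KEL=fe; CASE=vo; RANK=ne


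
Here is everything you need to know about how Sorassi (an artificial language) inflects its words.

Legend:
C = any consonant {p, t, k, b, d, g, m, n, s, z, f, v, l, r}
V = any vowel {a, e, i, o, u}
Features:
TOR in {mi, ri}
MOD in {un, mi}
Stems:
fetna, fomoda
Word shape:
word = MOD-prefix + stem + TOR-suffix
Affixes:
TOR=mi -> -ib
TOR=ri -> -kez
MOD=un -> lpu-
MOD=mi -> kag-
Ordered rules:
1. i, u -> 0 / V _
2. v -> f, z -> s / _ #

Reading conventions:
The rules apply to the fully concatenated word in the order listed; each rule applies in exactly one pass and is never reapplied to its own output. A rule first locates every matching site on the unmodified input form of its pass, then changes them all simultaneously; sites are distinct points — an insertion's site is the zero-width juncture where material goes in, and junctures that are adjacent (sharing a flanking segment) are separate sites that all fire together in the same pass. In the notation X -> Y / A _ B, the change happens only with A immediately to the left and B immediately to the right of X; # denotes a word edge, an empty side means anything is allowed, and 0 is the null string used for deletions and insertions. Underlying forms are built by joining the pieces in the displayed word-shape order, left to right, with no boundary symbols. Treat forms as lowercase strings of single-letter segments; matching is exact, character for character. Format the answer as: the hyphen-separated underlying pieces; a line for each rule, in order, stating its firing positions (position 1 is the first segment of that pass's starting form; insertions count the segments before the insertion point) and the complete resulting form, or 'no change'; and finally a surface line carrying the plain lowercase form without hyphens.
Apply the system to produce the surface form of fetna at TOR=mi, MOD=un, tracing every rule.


underlying: lpu-fetna-ib
1. i, u -> 0 / V _: fires at position(s) 9: lpufetnab
2. v -> f, z -> s / _ #: no change
surface: lpufetnab


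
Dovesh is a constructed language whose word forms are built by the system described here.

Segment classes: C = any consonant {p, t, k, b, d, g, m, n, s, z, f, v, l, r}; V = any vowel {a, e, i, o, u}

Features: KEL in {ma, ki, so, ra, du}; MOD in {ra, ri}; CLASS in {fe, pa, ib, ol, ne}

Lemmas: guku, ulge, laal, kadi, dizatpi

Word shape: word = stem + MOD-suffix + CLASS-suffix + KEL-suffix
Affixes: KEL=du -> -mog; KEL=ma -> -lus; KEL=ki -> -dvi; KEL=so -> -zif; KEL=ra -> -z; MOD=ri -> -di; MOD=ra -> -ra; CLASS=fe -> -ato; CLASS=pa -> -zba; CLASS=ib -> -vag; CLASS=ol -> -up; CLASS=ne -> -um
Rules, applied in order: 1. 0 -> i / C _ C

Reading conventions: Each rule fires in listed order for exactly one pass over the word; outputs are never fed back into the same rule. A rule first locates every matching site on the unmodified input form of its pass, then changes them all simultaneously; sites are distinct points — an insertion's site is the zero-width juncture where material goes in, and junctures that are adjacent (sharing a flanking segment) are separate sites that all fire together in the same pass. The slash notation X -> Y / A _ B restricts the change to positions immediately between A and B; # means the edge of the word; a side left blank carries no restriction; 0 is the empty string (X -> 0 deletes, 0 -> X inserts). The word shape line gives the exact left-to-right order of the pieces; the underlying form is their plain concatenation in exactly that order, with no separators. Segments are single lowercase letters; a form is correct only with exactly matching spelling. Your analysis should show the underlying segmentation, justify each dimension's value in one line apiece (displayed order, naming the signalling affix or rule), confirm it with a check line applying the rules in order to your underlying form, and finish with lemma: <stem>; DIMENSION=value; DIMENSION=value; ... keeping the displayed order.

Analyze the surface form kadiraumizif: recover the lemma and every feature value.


underlying: kadi-ra-um-zif
KEL=so - signalled by the affix -zif
MOD=ra - signalled by the affix -ra
CLASS=ne - signalled by the affix -um
check: kadiraumzif -> kadiraumizif
lemma: kadi; KEL=so; MOD=ra; CLASS=ne
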